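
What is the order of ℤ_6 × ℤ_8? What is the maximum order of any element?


|ℤ_6 × ℤ_8| = 6 × 8 = 48
Max element order = lcm(6,8) = 24
Cyclic? No (gcd=2)

|ℤ_6×ℤ_8| = 48, max element order = 24


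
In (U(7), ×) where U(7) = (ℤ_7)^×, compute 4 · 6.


Operation: multiplication mod 7
4 · 6 = (a × b) mod 7 with a = 4, b = 6

4 · 6 = 3


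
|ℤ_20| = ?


ℤ_n has n elements.

|ℤ_20| = 20


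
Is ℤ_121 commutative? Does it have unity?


ℤ_121 is a commutative ring with unity 1; 121 = 11×11 is composite, so 11·11 ≡ 0 gives zero divisors (not an integral domain)
Commutative: Yes
Integral domain: No
Has unity: Yes

ℤ_121: Commutative=Yes, Unity=Yes


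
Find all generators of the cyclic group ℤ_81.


g generates ℤ_n iff gcd(g,n) = 1
Prime factors of 81: 3
Generators are g ∈ {1,...,80} not divisible by any of these primes.
Generators: {1, 2, 4, 5, 7, 8, 10, 11, 13, 14, 16, 17, 19, 20, 22, 23, 25, 26, 28, 29, 31, 32, 34, 35, 37, 38, 40, 41, 43, 44, 46, 47, 49, 50, 52, 53, 55, 56, 58, 59, 61, 62, 64, 65, 67, 68, 70, 71, 73, 74, 76, 77, 79, 80}
Number of generators = φ(81) = 54

Generators of ℤ_81 = {1, 2, 4, 5, 7, 8, 10, 11, 13, 14, 16, 17, 19, 20, 22, 23, 25, 26, 28, 29, 31, 32, 34, 35, 37, 38, 40, 41, 43, 44, 46, 47, 49, 50, 52, 53, 55, 56, 58, 59, 61, 62, 64, 65, 67, 68, 70, 71, 73, 74, 76, 77, 79, 80}


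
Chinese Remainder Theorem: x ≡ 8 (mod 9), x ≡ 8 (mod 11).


m₁ = 9, m₂ = 11, gcd = 1, so CRT applies. M = m₁·m₂ = 99
Let M₁ = M/m₁ = 11, M₂ = M/m₂ = 9
Find y₁ ≡ M₁⁻¹ (mod m₁): 11⁻¹ ≡ 5 (mod 9)
Find y₂ ≡ M₂⁻¹ (mod m₂): 9⁻¹ ≡ 5 (mod 11)
x = a₁·M₁·y₁ + a₂·M₂·y₂ = 8·11·5 + 8·9·5 = 800
Reduce mod 99: x ≡ 8
Check: 8 mod 9 = 8 ✓, 8 mod 11 = 8 ✓

x ≡ 8 (mod 99)


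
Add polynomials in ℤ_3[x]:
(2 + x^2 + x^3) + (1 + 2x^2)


Add coefficients mod 3:
x^0: 2 + 1 = 0 (mod 3)
x^1: 0 + 0 = 0 (mod 3)
x^2: 1 + 2 = 0 (mod 3)
x^3: 1 + 0 = 1 (mod 3)
Result: x^3

f + g = x^3


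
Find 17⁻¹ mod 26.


Use the extended Euclidean algorithm to write 1 = 17·s + 26·t; then s mod 26 is the inverse.
Euclidean algorithm:
  17 = 0·26 + 17
  26 = 1·17 + 9
  17 = 1·9 + 8
  9 = 1·8 + 1
  8 = 8·1 + 0
gcd(17,26) = 1
Back-substitution gives: 17·(-3) + 26·(2) = 1
So 17⁻¹ ≡ -3 ≡ 23 (mod 26)
Check: 17 × 23 = 391 ≡ 1 (mod 26) ✓

17⁻¹ ≡ 23 (mod 26)


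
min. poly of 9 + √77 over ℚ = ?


Let α = 9 + √77. Then α - 9 = √77, so (α - 9)² = 77, giving α² - 18α + 4 = 0. Degree 2 and α ∉ ℚ, so this is the minimal polynomial.

Minimal polynomial: x² - 18x + 4


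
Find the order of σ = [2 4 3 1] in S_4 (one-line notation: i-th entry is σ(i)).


Cycle decomposition: (1 2 4)
Cycle lengths: 3
Order = lcm(3) = 3

ord(σ) = 3


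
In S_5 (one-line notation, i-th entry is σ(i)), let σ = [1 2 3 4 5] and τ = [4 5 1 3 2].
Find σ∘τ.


σ∘τ: apply τ first, then σ
1 →τ 4 →σ 4
2 →τ 5 →σ 5
3 →τ 1 →σ 1
4 →τ 3 →σ 3
5 →τ 2 →σ 2

σ∘τ = [4 5 1 3 2]


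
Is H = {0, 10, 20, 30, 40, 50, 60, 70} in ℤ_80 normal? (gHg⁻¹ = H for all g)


H = {0, 10, 20, 30, 40, 50, 60, 70} in ℤ_80
ℤ_80 is abelian; every subgroup of an abelian group is normal

Yes, normal subgroup


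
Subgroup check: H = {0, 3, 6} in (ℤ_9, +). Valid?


Subgroup test for H = {0, 3, 6} in (ℤ_9, +):
(1) 0 ∈ H? Yes
(2) Closure: for all a,b ∈ H, (a+b) mod 9 ∈ H? Yes
(3) Inverses: for all a ∈ H, -a mod 9 ∈ H? Yes

Yes, H is a subgroup of ℤ_9


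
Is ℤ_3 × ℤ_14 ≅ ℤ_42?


Comparing ℤ_3 × ℤ_14 and ℤ_42:
gcd(3,14) = 1, so ℤ_3 × ℤ_14 ≅ ℤ_42 (CRT)

Yes, ℤ_3 × ℤ_14 ≅ ℤ_42


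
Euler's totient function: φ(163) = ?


Factor n: 163 = 163
φ(n) = n · ∏(1 - 1/p) over distinct primes p | n
φ(163) = 163 · (1 - 1/163) = 162

φ(163) = 162


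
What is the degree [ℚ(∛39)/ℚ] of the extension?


∛39 has minimal polynomial x³ - 39 (irreducible over ℚ since 39 is not a perfect cube)

[ℚ(∛39)/ℚ] = 3


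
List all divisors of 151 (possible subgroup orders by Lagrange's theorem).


Lagrange's theorem: |H| divides |G|
|G| = 151
Divisors of 151: 1, 151

Possible subgroup orders: {1, 151}


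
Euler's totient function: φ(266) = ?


Factor n: 266 = 2 × 7 × 19
φ(n) = n · ∏(1 - 1/p) over distinct primes p | n
φ(266) = 266 · (1 - 1/2) · (1 - 1/7) · (1 - 1/19) = 108

φ(266) = 108


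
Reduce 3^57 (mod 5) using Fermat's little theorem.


Fermat's little theorem: if p is prime and gcd(a,p)=1, then a^(p-1) ≡ 1 (mod p)
p = 5 is prime, gcd(3,5) = 1
Reduce exponent: 57 mod 4 = 1
So 3^57 ≡ 3^1 (mod 5)
3^1 mod 5 = 3

3^57 ≡ 3 (mod 5)


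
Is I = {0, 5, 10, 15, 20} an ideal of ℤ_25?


Check ideal conditions for I = {0, 5, 10, 15, 20} in ℤ_25:
(1) I is an additive subgroup? Yes
(2) For r ∈ ℤ_25 and a ∈ I: r·a ∈ I? Yes

Yes, I is an ideal of ℤ_25


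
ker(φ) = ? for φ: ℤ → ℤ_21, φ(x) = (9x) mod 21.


Kernel = preimage of identity
ker(φ) = {x ∈ ℤ : 9x ≡ 0 (mod 21)}. gcd(9,21) = 3, so 9x ≡ 0 (mod 21) ⟺ x ≡ 0 (mod 21/3 = 7). Hence ker(φ) = 7ℤ

ker(φ) = 7ℤ


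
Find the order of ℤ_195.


ℤ_n has n elements.

|ℤ_195| = 195


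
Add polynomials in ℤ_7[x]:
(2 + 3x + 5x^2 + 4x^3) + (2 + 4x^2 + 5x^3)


Add coefficients mod 7:
x^0: 2 + 2 = 4 (mod 7)
x^1: 3 + 0 = 3 (mod 7)
x^2: 5 + 4 = 2 (mod 7)
x^3: 4 + 5 = 2 (mod 7)
Result: 4 + 3x + 2x^2 + 2x^3

f + g = 4 + 3x + 2x^2 + 2x^3


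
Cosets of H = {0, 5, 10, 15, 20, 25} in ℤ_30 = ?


H = {0, 5, 10, 15, 20, 25}, |H| = 6
Number of cosets = |G|/|H| = 30/6 = 5
0 + H = {0, 5, 10, 15, 20, 25}
1 + H = {1, 6, 11, 16, 21, 26}
2 + H = {2, 7, 12, 17, 22, 27}
3 + H = {3, 8, 13, 18, 23, 28}
4 + H = {4, 9, 14, 19, 24, 29}

Cosets: 0+H={0,5,10,15,20,25}; 1+H={1,6,11,16,21,26}; 2+H={2,7,12,17,22,27}; 3+H={3,8,13,18,23,28}; 4+H={4,9,14,19,24,29}


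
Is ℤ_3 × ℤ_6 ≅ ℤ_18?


Comparing ℤ_3 × ℤ_6 and ℤ_18:
gcd(3,6) = 3 ≠ 1. Max element order in ℤ_3×ℤ_6 is lcm(3,6) = 6 < 18, so it has no element of order 18

No, ℤ_3 × ℤ_6 ≇ ℤ_18


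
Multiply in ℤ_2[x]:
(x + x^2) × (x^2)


Expand and collect like terms; reduce coefficients mod 2:
x^0: 0·0 = 0 ≡ 0 (mod 2)
x^1: 0·0 + 1·0 = 0 ≡ 0 (mod 2)
x^2: 0·1 + 1·0 + 1·0 = 0 ≡ 0 (mod 2)
x^3: 1·1 + 1·0 = 1 ≡ 1 (mod 2)
x^4: 1·1 = 1 ≡ 1 (mod 2)
Result: x^3 + x^4

f · g = x^3 + x^4


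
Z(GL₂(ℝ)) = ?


Z(G) = {g ∈ G | gx = xg for all x ∈ G}
Only scalar multiples of the identity commute with all invertible matrices

Z(GL₂(ℝ)) = {aI : a ∈ ℝ, a ≠ 0}


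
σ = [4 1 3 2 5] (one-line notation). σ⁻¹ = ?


To find σ⁻¹, swap domain and range:
σ(1) = 4 → σ⁻¹(4) = 1
σ(2) = 1 → σ⁻¹(1) = 2
σ(3) = 3 → σ⁻¹(3) = 3
σ(4) = 2 → σ⁻¹(2) = 4
σ(5) = 5 → σ⁻¹(5) = 5

σ⁻¹ = [2 4 3 1 5]


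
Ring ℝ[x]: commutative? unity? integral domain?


Polynomial ring over ℝ (an integral domain) is a commutative integral domain with unity 1
Commutative: Yes
Integral domain: Yes
Has unity: Yes

ℝ[x]: Commutative=Yes, Unity=Yes


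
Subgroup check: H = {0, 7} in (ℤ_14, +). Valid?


Subgroup test for H = {0, 7} in (ℤ_14, +):
(1) 0 ∈ H? Yes
(2) Closure: for all a,b ∈ H, (a+b) mod 14 ∈ H? Yes
(3) Inverses: for all a ∈ H, -a mod 14 ∈ H? Yes

Yes, H is a subgroup of ℤ_14


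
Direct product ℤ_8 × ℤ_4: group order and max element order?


|ℤ_8 × ℤ_4| = 8 × 4 = 32
Max element order = lcm(8,4) = 8
Cyclic? No (gcd=4)

|ℤ_8×ℤ_4| = 32, max element order = 8


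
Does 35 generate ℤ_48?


g generates ℤ_n iff gcd(g, n) = 1
gcd(35, 48) = 1
Since gcd = 1, 35 is a generator.

Yes, 35 generates ℤ_48


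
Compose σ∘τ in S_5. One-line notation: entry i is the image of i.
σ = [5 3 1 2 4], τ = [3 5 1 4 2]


σ∘τ: apply τ first, then σ
1 →τ 3 →σ 1
2 →τ 5 →σ 4
3 →τ 1 →σ 5
4 →τ 4 →σ 2
5 →τ 2 →σ 3

σ∘τ = [1 4 5 2 3]


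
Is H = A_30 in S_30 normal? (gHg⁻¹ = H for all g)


H = A_30 in S_30
A_30 has index 2 in S_30, and every subgroup of index 2 is normal

Yes, normal subgroup


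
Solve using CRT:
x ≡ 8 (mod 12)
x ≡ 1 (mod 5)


m₁ = 12, m₂ = 5, gcd = 1, so CRT applies. M = m₁·m₂ = 60
Let M₁ = M/m₁ = 5, M₂ = M/m₂ = 12
Find y₁ ≡ M₁⁻¹ (mod m₁): 5⁻¹ ≡ 5 (mod 12)
Find y₂ ≡ M₂⁻¹ (mod m₂): 12⁻¹ ≡ 3 (mod 5)
x = a₁·M₁·y₁ + a₂·M₂·y₂ = 8·5·5 + 1·12·3 = 236
Reduce mod 60: x ≡ 56
Check: 56 mod 12 = 8 ✓, 56 mod 5 = 1 ✓

x ≡ 56 (mod 60)


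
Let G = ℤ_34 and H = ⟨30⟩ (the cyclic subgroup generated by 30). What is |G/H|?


|⟨30⟩| = n / gcd(30, 34) = 34 / 2 = 17
H is normal (ℤ_34 is abelian).
|G/H| = |G| / |H| = 34 / 17 = 2

|G/H| = 2


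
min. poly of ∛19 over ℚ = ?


∛19 satisfies x³ - 19 = 0, irreducible over ℚ (no rational root; 19 is not a perfect cube)

Minimal polynomial: x³ - 19


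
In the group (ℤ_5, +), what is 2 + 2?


Operation: addition mod 5
2 + 2 = (a + b) mod 5 with a = 2, b = 2

2 + 2 = 4


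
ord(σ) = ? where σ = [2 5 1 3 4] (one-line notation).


Cycle decomposition: (1 2 5 4 3)
Cycle lengths: 5
Order = lcm(5) = 5

ord(σ) = 5


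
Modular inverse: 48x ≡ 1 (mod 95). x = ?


Use the extended Euclidean algorithm to write 1 = 48·s + 95·t; then s mod 95 is the inverse.
Euclidean algorithm:
  48 = 0·95 + 48
  95 = 1·48 + 47
  48 = 1·47 + 1
  47 = 47·1 + 0
gcd(48,95) = 1
Back-substitution gives: 48·(2) + 95·(-1) = 1
So 48⁻¹ ≡ 2 ≡ 2 (mod 95)
Check: 48 × 2 = 96 ≡ 1 (mod 95) ✓

48⁻¹ ≡ 2 (mod 95)


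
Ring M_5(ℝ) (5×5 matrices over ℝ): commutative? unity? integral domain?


Matrix multiplication is non-commutative for n ≥ 2; the identity matrix I is the unity; singular matrices give zero divisors, so not an integral domain
Commutative: No
Integral domain: No
Has unity: Yes

M_5(ℝ) (5×5 matrices over ℝ): Commutative=No, Unity=Yes


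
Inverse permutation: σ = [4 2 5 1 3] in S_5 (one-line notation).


To find σ⁻¹, swap domain and range:
σ(1) = 4 → σ⁻¹(4) = 1
σ(2) = 2 → σ⁻¹(2) = 2
σ(3) = 5 → σ⁻¹(5) = 3
σ(4) = 1 → σ⁻¹(1) = 4
σ(5) = 3 → σ⁻¹(3) = 5

σ⁻¹ = [4 2 5 1 3]


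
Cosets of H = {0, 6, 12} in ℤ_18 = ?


H = {0, 6, 12}, |H| = 3
Number of cosets = |G|/|H| = 18/3 = 6
0 + H = {0, 6, 12}
1 + H = {1, 7, 13}
2 + H = {2, 8, 14}
3 + H = {3, 9, 15}
4 + H = {4, 10, 16}
5 + H = {5, 11, 17}

Cosets: 0+H={0,6,12}; 1+H={1,7,13}; 2+H={2,8,14}; 3+H={3,9,15}; 4+H={4,10,16}; 5+H={5,11,17}


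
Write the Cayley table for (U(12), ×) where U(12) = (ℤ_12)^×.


Elements: {1, 5, 7, 11}
Operation: multiplication mod 12
Entry (a, b) = (a × b) mod 12

Cayley table:
   |  1 |  5 |  7 | 11
 1 |  1 |  5 |  7 | 11
 5 |  5 |  1 | 11 |  7
 7 |  7 | 11 |  1 |  5
11 | 11 |  7 |  5 |  1


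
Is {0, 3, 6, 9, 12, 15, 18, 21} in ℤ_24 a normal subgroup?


H = {0, 3, 6, 9, 12, 15, 18, 21} in ℤ_24
ℤ_24 is abelian; every subgroup of an abelian group is normal

Yes, normal subgroup


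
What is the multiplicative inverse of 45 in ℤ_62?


Use the extended Euclidean algorithm to write 1 = 45·s + 62·t; then s mod 62 is the inverse.
Euclidean algorithm:
  45 = 0·62 + 45
  62 = 1·45 + 17
  45 = 2·17 + 11
  17 = 1·11 + 6
  11 = 1·6 + 5
  6 = 1·5 + 1
  5 = 5·1 + 0
gcd(45,62) = 1
Back-substitution gives: 45·(-11) + 62·(8) = 1
So 45⁻¹ ≡ -11 ≡ 51 (mod 62)
Check: 45 × 51 = 2295 ≡ 1 (mod 62) ✓

45⁻¹ ≡ 51 (mod 62)


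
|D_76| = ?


|D_n| = 2n (n rotations and n reflections)
|D_76| = 2×76 = 152

|D_76| = 152


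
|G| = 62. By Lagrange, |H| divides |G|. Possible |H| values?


Lagrange's theorem: |H| divides |G|
|G| = 62
Divisors of 62: 1, 2, 31, 62

Possible subgroup orders: {1, 2, 31, 62}


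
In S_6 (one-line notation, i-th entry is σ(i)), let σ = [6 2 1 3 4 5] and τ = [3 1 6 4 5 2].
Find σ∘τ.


σ∘τ: apply τ first, then σ
1 →τ 3 →σ 1
2 →τ 1 →σ 6
3 →τ 6 →σ 5
4 →τ 4 →σ 3
5 →τ 5 →σ 4
6 →τ 2 →σ 2

σ∘τ = [1 6 5 3 4 2]


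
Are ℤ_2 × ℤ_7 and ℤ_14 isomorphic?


Comparing ℤ_2 × ℤ_7 and ℤ_14:
gcd(2,7) = 1, so ℤ_2 × ℤ_7 ≅ ℤ_14 (CRT)

Yes, ℤ_2 × ℤ_7 ≅ ℤ_14


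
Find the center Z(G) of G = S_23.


Z(G) = {g ∈ G | gx = xg for all x ∈ G}
S_n is non-abelian for n ≥ 3; Z(S_23) is trivial

Z(S_23) = {e}


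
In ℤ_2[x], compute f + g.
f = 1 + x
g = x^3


Add coefficients mod 2:
x^0: 1 + 0 = 1 (mod 2)
x^1: 1 + 0 = 1 (mod 2)
x^2: 0 + 0 = 0 (mod 2)
x^3: 0 + 1 = 1 (mod 2)
Result: 1 + x + x^3

f + g = 1 + x + x^3


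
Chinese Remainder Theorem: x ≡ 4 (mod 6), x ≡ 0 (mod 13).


m₁ = 6, m₂ = 13, gcd = 1, so CRT applies. M = m₁·m₂ = 78
Let M₁ = M/m₁ = 13, M₂ = M/m₂ = 6
Find y₁ ≡ M₁⁻¹ (mod m₁): 13⁻¹ ≡ 1 (mod 6)
Find y₂ ≡ M₂⁻¹ (mod m₂): 6⁻¹ ≡ 11 (mod 13)
x = a₁·M₁·y₁ + a₂·M₂·y₂ = 4·13·1 + 0·6·11 = 52
Reduce mod 78: x ≡ 52
Check: 52 mod 6 = 4 ✓, 52 mod 13 = 0 ✓

x ≡ 52 (mod 78)


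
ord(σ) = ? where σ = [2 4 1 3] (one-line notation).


Cycle decomposition: (1 2 4 3)
Cycle lengths: 4
Order = lcm(4) = 4

ord(σ) = 4


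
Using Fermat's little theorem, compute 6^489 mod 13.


Fermat's little theorem: if p is prime and gcd(a,p)=1, then a^(p-1) ≡ 1 (mod p)
p = 13 is prime, gcd(6,13) = 1
Reduce exponent: 489 mod 12 = 9
So 6^489 ≡ 6^9 (mod 13)
6^9 mod 13 = 5

6^489 ≡ 5 (mod 13)


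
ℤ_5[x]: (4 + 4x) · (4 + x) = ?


Expand and collect like terms; reduce coefficients mod 5:
x^0: 4·4 = 16 ≡ 1 (mod 5)
x^1: 4·1 + 4·4 = 20 ≡ 0 (mod 5)
x^2: 4·1 = 4 ≡ 4 (mod 5)
Result: 1 + 4x^2

f · g = 1 + 4x^2


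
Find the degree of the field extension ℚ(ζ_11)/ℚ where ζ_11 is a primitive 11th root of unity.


[ℚ(ζ_n):ℚ] = deg Φ_n(x) = φ(n). Here φ(11) = 10

[ℚ(ζ_11)/ℚ where ζ_11 is a primitive 11th root of unity] = 10


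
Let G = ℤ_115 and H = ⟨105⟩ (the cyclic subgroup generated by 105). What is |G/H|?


|⟨105⟩| = n / gcd(105, 115) = 115 / 5 = 23
H is normal (ℤ_115 is abelian).
|G/H| = |G| / |H| = 115 / 23 = 5

|G/H| = 5


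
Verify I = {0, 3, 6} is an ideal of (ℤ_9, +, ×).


Check ideal conditions for I = {0, 3, 6} in ℤ_9:
(1) I is an additive subgroup? Yes
(2) For r ∈ ℤ_9 and a ∈ I: r·a ∈ I? Yes

Yes, I is an ideal of ℤ_9


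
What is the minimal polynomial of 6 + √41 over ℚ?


Let α = 6 + √41. Then α - 6 = √41, so (α - 6)² = 41, giving α² - 12α - 5 = 0. Degree 2 and α ∉ ℚ, so this is the minimal polynomial.

Minimal polynomial: x² - 12x - 5


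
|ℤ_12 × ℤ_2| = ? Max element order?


|ℤ_12 × ℤ_2| = 12 × 2 = 24
Max element order = lcm(12,2) = 12
Cyclic? No (gcd=2)

|ℤ_12×ℤ_2| = 24, max element order = 12


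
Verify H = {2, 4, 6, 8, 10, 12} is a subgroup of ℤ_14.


Subgroup test for H = {2, 4, 6, 8, 10, 12} in (ℤ_14, +):
(1) 0 ∈ H? No
(2) Closure: for all a,b ∈ H, (a+b) mod 14 ∈ H? No  [counterexample: 2 + 12 = 0 ∉ H]
(3) Inverses: for all a ∈ H, -a mod 14 ∈ H? Yes

No, H is not a subgroup of ℤ_14


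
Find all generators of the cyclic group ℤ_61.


g generates ℤ_n iff gcd(g,n) = 1
Prime factors of 61: 61
Generators are g ∈ {1,...,60} not divisible by any of these primes.
Generators: {1, 2, 3, 4, 5, 6, 7, 8, 9, 10, 11, 12, 13, 14, 15, 16, 17, 18, 19, 20, 21, 22, 23, 24, 25, 26, 27, 28, 29, 30, 31, 32, 33, 34, 35, 36, 37, 38, 39, 40, 41, 42, 43, 44, 45, 46, 47, 48, 49, 50, 51, 52, 53, 54, 55, 56, 57, 58, 59, 60}
Number of generators = φ(61) = 60

Generators of ℤ_61 = {1, 2, 3, 4, 5, 6, 7, 8, 9, 10, 11, 12, 13, 14, 15, 16, 17, 18, 19, 20, 21, 22, 23, 24, 25, 26, 27, 28, 29, 30, 31, 32, 33, 34, 35, 36, 37, 38, 39, 40, 41, 42, 43, 44, 45, 46, 47, 48, 49, 50, 51, 52, 53, 54, 55, 56, 57, 58, 59, 60}


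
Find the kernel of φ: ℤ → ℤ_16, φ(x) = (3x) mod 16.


Kernel = preimage of identity
ker(φ) = {x ∈ ℤ : 3x ≡ 0 (mod 16)}. gcd(3,16) = 1, so 3x ≡ 0 (mod 16) ⟺ x ≡ 0 (mod 16/1 = 16). Hence ker(φ) = 16ℤ

ker(φ) = 16ℤ


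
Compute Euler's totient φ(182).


Factor n: 182 = 2 × 7 × 13
φ(n) = n · ∏(1 - 1/p) over distinct primes p | n
φ(182) = 182 · (1 - 1/2) · (1 - 1/7) · (1 - 1/13) = 72

φ(182) = 72


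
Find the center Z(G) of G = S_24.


Z(G) = {g ∈ G | gx = xg for all x ∈ G}
S_n is non-abelian for n ≥ 3; Z(S_24) is trivial

Z(S_24) = {e}


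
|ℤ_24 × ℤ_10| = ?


|A × B| = |A| · |B|
|ℤ_24 × ℤ_10| = 24 × 10 = 240

|ℤ_24 × ℤ_10| = 240


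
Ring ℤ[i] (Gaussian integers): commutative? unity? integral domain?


ℤ[i] is a commutative integral domain with unity 1 (in fact a Euclidean domain)
Commutative: Yes
Integral domain: Yes
Has unity: Yes

ℤ[i] (Gaussian integers): Commutative=Yes, Unity=Yes


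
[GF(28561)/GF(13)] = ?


GF(28561) = GF(13^4), so the extension degree is 4

[GF(28561)/GF(13)] = 4


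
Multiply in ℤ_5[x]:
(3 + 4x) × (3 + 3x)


Expand and collect like terms; reduce coefficients mod 5:
x^0: 3·3 = 9 ≡ 4 (mod 5)
x^1: 3·3 + 4·3 = 21 ≡ 1 (mod 5)
x^2: 4·3 = 12 ≡ 2 (mod 5)
Result: 4 + x + 2x^2

f · g = 4 + x + 2x^2


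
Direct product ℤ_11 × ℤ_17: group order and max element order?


|ℤ_11 × ℤ_17| = 11 × 17 = 187
Max element order = lcm(11,17) = 187
Cyclic? Yes (gcd=1)

|ℤ_11×ℤ_17| = 187, max element order = 187


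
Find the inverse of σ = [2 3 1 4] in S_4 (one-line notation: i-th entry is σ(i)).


To find σ⁻¹, swap domain and range:
σ(1) = 2 → σ⁻¹(2) = 1
σ(2) = 3 → σ⁻¹(3) = 2
σ(3) = 1 → σ⁻¹(1) = 3
σ(4) = 4 → σ⁻¹(4) = 4

σ⁻¹ = [3 1 2 4]


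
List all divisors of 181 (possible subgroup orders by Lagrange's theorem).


Lagrange's theorem: |H| divides |G|
|G| = 181
Divisors of 181: 1, 181

Possible subgroup orders: {1, 181}


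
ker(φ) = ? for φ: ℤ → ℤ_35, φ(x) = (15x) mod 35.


Kernel = preimage of identity
ker(φ) = {x ∈ ℤ : 15x ≡ 0 (mod 35)}. gcd(15,35) = 5, so 15x ≡ 0 (mod 35) ⟺ x ≡ 0 (mod 35/5 = 7). Hence ker(φ) = 7ℤ

ker(φ) = 7ℤ


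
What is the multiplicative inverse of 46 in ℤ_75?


Use the extended Euclidean algorithm to write 1 = 46·s + 75·t; then s mod 75 is the inverse.
Euclidean algorithm:
  46 = 0·75 + 46
  75 = 1·46 + 29
  46 = 1·29 + 17
  29 = 1·17 + 12
  17 = 1·12 + 5
  12 = 2·5 + 2
  5 = 2·2 + 1
  2 = 2·1 + 0
gcd(46,75) = 1
Back-substitution gives: 46·(31) + 75·(-19) = 1
So 46⁻¹ ≡ 31 ≡ 31 (mod 75)
Check: 46 × 31 = 1426 ≡ 1 (mod 75) ✓

46⁻¹ ≡ 31 (mod 75)


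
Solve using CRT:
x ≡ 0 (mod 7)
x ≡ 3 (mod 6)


m₁ = 7, m₂ = 6, gcd = 1, so CRT applies. M = m₁·m₂ = 42
Let M₁ = M/m₁ = 6, M₂ = M/m₂ = 7
Find y₁ ≡ M₁⁻¹ (mod m₁): 6⁻¹ ≡ 6 (mod 7)
Find y₂ ≡ M₂⁻¹ (mod m₂): 7⁻¹ ≡ 1 (mod 6)
x = a₁·M₁·y₁ + a₂·M₂·y₂ = 0·6·6 + 3·7·1 = 21
Reduce mod 42: x ≡ 21
Check: 21 mod 7 = 0 ✓, 21 mod 6 = 3 ✓

x ≡ 21 (mod 42)


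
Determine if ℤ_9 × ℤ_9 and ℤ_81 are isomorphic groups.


Comparing ℤ_9 × ℤ_9 and ℤ_81:
gcd(9,9) = 9 ≠ 1. Max element order in ℤ_9×ℤ_9 is lcm(9,9) = 9 < 81, so it has no element of order 81

No, ℤ_9 × ℤ_9 ≇ ℤ_81


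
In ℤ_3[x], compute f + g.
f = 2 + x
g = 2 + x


Add coefficients mod 3:
x^0: 2 + 2 = 1 (mod 3)
x^1: 1 + 1 = 2 (mod 3)
Result: 1 + 2x

f + g = 1 + 2x


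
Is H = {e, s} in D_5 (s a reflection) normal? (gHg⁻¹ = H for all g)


H = {e, s} in D_5 (s a reflection)
r·s·r⁻¹ = sr⁻² ≠ s for n ≥ 3, so {e, s} is not closed under conjugation

No, not a normal subgroup


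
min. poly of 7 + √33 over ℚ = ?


Let α = 7 + √33. Then α - 7 = √33, so (α - 7)² = 33, giving α² - 14α + 16 = 0. Degree 2 and α ∉ ℚ, so this is the minimal polynomial.

Minimal polynomial: x² - 14x + 16


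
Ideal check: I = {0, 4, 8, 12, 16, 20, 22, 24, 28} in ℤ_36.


Check ideal conditions for I = {0, 4, 8, 12, 16, 20, 22, 24, 28} in ℤ_36:
(1) I is an additive subgroup? No
(2) For r ∈ ℤ_36 and a ∈ I: r·a ∈ I? No  [counterexample: r=2, a=16, r·a mod 36 = 32 ∉ I]

No, I is not an ideal of ℤ_36


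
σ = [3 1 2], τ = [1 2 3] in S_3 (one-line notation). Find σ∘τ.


σ∘τ: apply τ first, then σ
1 →τ 1 →σ 3
2 →τ 2 →σ 1
3 →τ 3 →σ 2

σ∘τ = [3 1 2]


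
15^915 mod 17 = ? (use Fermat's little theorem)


Fermat's little theorem: if p is prime and gcd(a,p)=1, then a^(p-1) ≡ 1 (mod p)
p = 17 is prime, gcd(15,17) = 1
Reduce exponent: 915 mod 16 = 3
So 15^915 ≡ 15^3 (mod 17)
15^3 mod 17 = 9

15^915 ≡ 9 (mod 17)


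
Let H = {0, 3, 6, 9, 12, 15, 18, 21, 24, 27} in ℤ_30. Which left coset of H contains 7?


7 + H = {7 + h (mod 30) : h ∈ H}
7+0=7, 7+3=10, 7+6=13, 7+9=16, 7+12=19, 7+15=22, 7+18=25, 7+21=28, 7+24=1, 7+27=4
7 + H = {1, 4, 7, 10, 13, 16, 19, 22, 25, 28} = 1 + H

7 + H = {1, 4, 7, 10, 13, 16, 19, 22, 25, 28}


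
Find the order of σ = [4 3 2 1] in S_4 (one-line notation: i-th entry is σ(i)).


Cycle decomposition: (1 4) (2 3)
Cycle lengths: 2, 2
Order = lcm(2, 2) = 2

ord(σ) = 2


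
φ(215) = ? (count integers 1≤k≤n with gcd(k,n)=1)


Factor n: 215 = 5 × 43
φ(n) = n · ∏(1 - 1/p) over distinct primes p | n
φ(215) = 215 · (1 - 1/5) · (1 - 1/43) = 168

φ(215) = 168


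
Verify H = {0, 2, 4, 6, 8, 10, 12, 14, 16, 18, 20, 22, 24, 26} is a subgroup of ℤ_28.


Subgroup test for H = {0, 2, 4, 6, 8, 10, 12, 14, 16, 18, 20, 22, 24, 26} in (ℤ_28, +):
(1) 0 ∈ H? Yes
(2) Closure: for all a,b ∈ H, (a+b) mod 28 ∈ H? Yes
(3) Inverses: for all a ∈ H, -a mod 28 ∈ H? Yes

Yes, H is a subgroup of ℤ_28


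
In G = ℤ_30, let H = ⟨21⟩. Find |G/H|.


|⟨21⟩| = n / gcd(21, 30) = 30 / 3 = 10
H is normal (ℤ_30 is abelian).
|G/H| = |G| / |H| = 30 / 10 = 3

|G/H| = 3


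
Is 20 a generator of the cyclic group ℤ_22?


g generates ℤ_n iff gcd(g, n) = 1
gcd(20, 22) = 2
Since gcd = 2 ≠ 1, ⟨20⟩ has order 11 < 22, so 20 is not a generator.

No, 20 does not generate ℤ_22


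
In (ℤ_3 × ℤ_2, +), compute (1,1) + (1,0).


Operation: componentwise addition mod (3, 2)
(1,1) + (1,0) = ((a₁+b₁) mod 3, (a₂+b₂) mod 2) with a = (1,1), b = (1,0)

(1,1) + (1,0) = (2,1)


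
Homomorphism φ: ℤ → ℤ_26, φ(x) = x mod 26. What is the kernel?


Kernel = preimage of identity
ker(φ) = {x ∈ ℤ : x ≡ 0 (mod 26)} = 26ℤ = {0, ±26, ±52, ...}

ker(φ) = 26ℤ


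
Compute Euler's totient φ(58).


Factor n: 58 = 2 × 29
φ(n) = n · ∏(1 - 1/p) over distinct primes p | n
φ(58) = 58 · (1 - 1/2) · (1 - 1/29) = 28

φ(58) = 28


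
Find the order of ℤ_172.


ℤ_n has n elements.

|ℤ_172| = 172


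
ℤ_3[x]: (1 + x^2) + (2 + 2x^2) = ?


Add coefficients mod 3:
x^0: 1 + 2 = 0 (mod 3)
x^1: 0 + 0 = 0 (mod 3)
x^2: 1 + 2 = 0 (mod 3)
Result: 0

f + g = 0


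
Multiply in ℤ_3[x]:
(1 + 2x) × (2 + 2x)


Expand and collect like terms; reduce coefficients mod 3:
x^0: 1·2 = 2 ≡ 2 (mod 3)
x^1: 1·2 + 2·2 = 6 ≡ 0 (mod 3)
x^2: 2·2 = 4 ≡ 1 (mod 3)
Result: 2 + x^2

f · g = 2 + x^2


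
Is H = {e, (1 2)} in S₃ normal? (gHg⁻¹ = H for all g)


H = {e, (1 2)} in S₃
(1 3)(1 2)(1 3)⁻¹ = (2 3) ∉ {e, (1 2)}, so it is not normal

No, not a normal subgroup


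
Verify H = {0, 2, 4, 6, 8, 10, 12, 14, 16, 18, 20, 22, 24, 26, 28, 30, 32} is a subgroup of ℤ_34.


Subgroup test for H = {0, 2, 4, 6, 8, 10, 12, 14, 16, 18, 20, 22, 24, 26, 28, 30, 32} in (ℤ_34, +):
(1) 0 ∈ H? Yes
(2) Closure: for all a,b ∈ H, (a+b) mod 34 ∈ H? Yes
(3) Inverses: for all a ∈ H, -a mod 34 ∈ H? Yes

Yes, H is a subgroup of ℤ_34


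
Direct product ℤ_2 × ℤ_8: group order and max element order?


|ℤ_2 × ℤ_8| = 2 × 8 = 16
Max element order = lcm(2,8) = 8
Cyclic? No (gcd=2)

|ℤ_2×ℤ_8| = 16, max element order = 8


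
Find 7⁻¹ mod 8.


Use the extended Euclidean algorithm to write 1 = 7·s + 8·t; then s mod 8 is the inverse.
Euclidean algorithm:
  7 = 0·8 + 7
  8 = 1·7 + 1
  7 = 7·1 + 0
gcd(7,8) = 1
Back-substitution gives: 7·(-1) + 8·(1) = 1
So 7⁻¹ ≡ -1 ≡ 7 (mod 8)
Check: 7 × 7 = 49 ≡ 1 (mod 8) ✓

7⁻¹ ≡ 7 (mod 8)


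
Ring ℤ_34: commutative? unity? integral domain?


ℤ_34 is a commutative ring with unity 1; 34 = 2×17 is composite, so 2·17 ≡ 0 gives zero divisors (not an integral domain)
Commutative: Yes
Integral domain: No
Has unity: Yes

ℤ_34: Commutative=Yes, Unity=Yes


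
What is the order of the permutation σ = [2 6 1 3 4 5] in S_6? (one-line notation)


Cycle decomposition: (1 2 6 5 4 3)
Cycle lengths: 6
Order = lcm(6) = 6

ord(σ) = 6


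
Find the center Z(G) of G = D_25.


Z(G) = {g ∈ G | gx = xg for all x ∈ G}
For odd n, Z(D_n) = {e}: no nontrivial rotation commutes with all reflections

Z(D_25) = {e}


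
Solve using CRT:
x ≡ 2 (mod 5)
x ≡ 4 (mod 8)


m₁ = 5, m₂ = 8, gcd = 1, so CRT applies. M = m₁·m₂ = 40
Let M₁ = M/m₁ = 8, M₂ = M/m₂ = 5
Find y₁ ≡ M₁⁻¹ (mod m₁): 8⁻¹ ≡ 2 (mod 5)
Find y₂ ≡ M₂⁻¹ (mod m₂): 5⁻¹ ≡ 5 (mod 8)
x = a₁·M₁·y₁ + a₂·M₂·y₂ = 2·8·2 + 4·5·5 = 132
Reduce mod 40: x ≡ 12
Check: 12 mod 5 = 2 ✓, 12 mod 8 = 4 ✓

x ≡ 12 (mod 40)


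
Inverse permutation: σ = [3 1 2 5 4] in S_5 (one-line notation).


To find σ⁻¹, swap domain and range:
σ(1) = 3 → σ⁻¹(3) = 1
σ(2) = 1 → σ⁻¹(1) = 2
σ(3) = 2 → σ⁻¹(2) = 3
σ(4) = 5 → σ⁻¹(5) = 4
σ(5) = 4 → σ⁻¹(4) = 5

σ⁻¹ = [2 3 1 5 4]


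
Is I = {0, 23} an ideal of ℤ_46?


Check ideal conditions for I = {0, 23} in ℤ_46:
(1) I is an additive subgroup? Yes
(2) For r ∈ ℤ_46 and a ∈ I: r·a ∈ I? Yes

Yes, I is an ideal of ℤ_46


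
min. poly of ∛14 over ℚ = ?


∛14 satisfies x³ - 14 = 0, irreducible over ℚ (no rational root; 14 is not a perfect cube)

Minimal polynomial: x³ - 14


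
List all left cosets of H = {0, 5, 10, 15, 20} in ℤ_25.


H = {0, 5, 10, 15, 20}, |H| = 5
Number of cosets = |G|/|H| = 25/5 = 5
0 + H = {0, 5, 10, 15, 20}
1 + H = {1, 6, 11, 16, 21}
2 + H = {2, 7, 12, 17, 22}
3 + H = {3, 8, 13, 18, 23}
4 + H = {4, 9, 14, 19, 24}

Cosets: 0+H={0,5,10,15,20}; 1+H={1,6,11,16,21}; 2+H={2,7,12,17,22}; 3+H={3,8,13,18,23}; 4+H={4,9,14,19,24}


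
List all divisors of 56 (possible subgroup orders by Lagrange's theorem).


Lagrange's theorem: |H| divides |G|
|G| = 56
Divisors of 56: 1, 2, 4, 7, 8, 14, 28, 56

Possible subgroup orders: {1, 2, 4, 7, 8, 14, 28, 56}


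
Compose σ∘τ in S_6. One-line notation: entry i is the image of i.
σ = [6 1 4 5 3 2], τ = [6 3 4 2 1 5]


σ∘τ: apply τ first, then σ
1 →τ 6 →σ 2
2 →τ 3 →σ 4
3 →τ 4 →σ 5
4 →τ 2 →σ 1
5 →τ 1 →σ 6
6 →τ 5 →σ 3

σ∘τ = [2 4 5 1 6 3]


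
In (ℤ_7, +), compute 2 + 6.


Operation: addition mod 7
2 + 6 = (a + b) mod 7 with a = 2, b = 6

2 + 6 = 1


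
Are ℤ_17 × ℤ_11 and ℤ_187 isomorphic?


Comparing ℤ_17 × ℤ_11 and ℤ_187:
gcd(17,11) = 1, so ℤ_17 × ℤ_11 ≅ ℤ_187 (CRT)

Yes, ℤ_17 × ℤ_11 ≅ ℤ_187


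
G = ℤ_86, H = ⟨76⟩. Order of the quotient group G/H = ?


|⟨76⟩| = n / gcd(76, 86) = 86 / 2 = 43
H is normal (ℤ_86 is abelian).
|G/H| = |G| / |H| = 86 / 43 = 2

|G/H| = 2


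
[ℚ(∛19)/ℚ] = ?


∛19 has minimal polynomial x³ - 19 (irreducible over ℚ since 19 is not a perfect cube)

[ℚ(∛19)/ℚ] = 3


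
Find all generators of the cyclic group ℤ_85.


g generates ℤ_n iff gcd(g,n) = 1
Prime factors of 85: 5, 17
Generators are g ∈ {1,...,84} not divisible by any of these primes.
Generators: {1, 2, 3, 4, 6, 7, 8, 9, 11, 12, 13, 14, 16, 18, 19, 21, 22, 23, 24, 26, 27, 28, 29, 31, 32, 33, 36, 37, 38, 39, 41, 42, 43, 44, 46, 47, 48, 49, 52, 53, 54, 56, 57, 58, 59, 61, 62, 63, 64, 66, 67, 69, 71, 72, 73, 74, 76, 77, 78, 79, 81, 82, 83, 84}
Number of generators = φ(85) = 64

Generators of ℤ_85 = {1, 2, 3, 4, 6, 7, 8, 9, 11, 12, 13, 14, 16, 18, 19, 21, 22, 23, 24, 26, 27, 28, 29, 31, 32, 33, 36, 37, 38, 39, 41, 42, 43, 44, 46, 47, 48, 49, 52, 53, 54, 56, 57, 58, 59, 61, 62, 63, 64, 66, 67, 69, 71, 72, 73, 74, 76, 77, 78, 79, 81, 82, 83, 84}


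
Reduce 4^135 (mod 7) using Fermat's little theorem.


Fermat's little theorem: if p is prime and gcd(a,p)=1, then a^(p-1) ≡ 1 (mod p)
p = 7 is prime, gcd(4,7) = 1
Reduce exponent: 135 mod 6 = 3
So 4^135 ≡ 4^3 (mod 7)
4^3 mod 7 = 1

4^135 ≡ 1 (mod 7)


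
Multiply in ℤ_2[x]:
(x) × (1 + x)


Expand and collect like terms; reduce coefficients mod 2:
x^0: 0·1 = 0 ≡ 0 (mod 2)
x^1: 0·1 + 1·1 = 1 ≡ 1 (mod 2)
x^2: 1·1 = 1 ≡ 1 (mod 2)
Result: x + x^2

f · g = x + x^2


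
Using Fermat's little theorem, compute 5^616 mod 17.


Fermat's little theorem: if p is prime and gcd(a,p)=1, then a^(p-1) ≡ 1 (mod p)
p = 17 is prime, gcd(5,17) = 1
Reduce exponent: 616 mod 16 = 8
So 5^616 ≡ 5^8 (mod 17)
5^8 mod 17 = 16

5^616 ≡ 16 (mod 17)


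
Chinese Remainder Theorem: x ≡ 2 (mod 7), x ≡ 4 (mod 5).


m₁ = 7, m₂ = 5, gcd = 1, so CRT applies. M = m₁·m₂ = 35
Let M₁ = M/m₁ = 5, M₂ = M/m₂ = 7
Find y₁ ≡ M₁⁻¹ (mod m₁): 5⁻¹ ≡ 3 (mod 7)
Find y₂ ≡ M₂⁻¹ (mod m₂): 7⁻¹ ≡ 3 (mod 5)
x = a₁·M₁·y₁ + a₂·M₂·y₂ = 2·5·3 + 4·7·3 = 114
Reduce mod 35: x ≡ 9
Check: 9 mod 7 = 2 ✓, 9 mod 5 = 4 ✓

x ≡ 9 (mod 35)


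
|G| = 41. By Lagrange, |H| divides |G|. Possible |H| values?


Lagrange's theorem: |H| divides |G|
|G| = 41
Divisors of 41: 1, 41

Possible subgroup orders: {1, 41}


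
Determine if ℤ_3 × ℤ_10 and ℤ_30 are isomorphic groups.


Comparing ℤ_3 × ℤ_10 and ℤ_30:
gcd(3,10) = 1, so ℤ_3 × ℤ_10 ≅ ℤ_30 (CRT)

Yes, ℤ_3 × ℤ_10 ≅ ℤ_30


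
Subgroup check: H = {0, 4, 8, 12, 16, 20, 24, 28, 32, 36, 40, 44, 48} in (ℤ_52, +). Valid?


Subgroup test for H = {0, 4, 8, 12, 16, 20, 24, 28, 32, 36, 40, 44, 48} in (ℤ_52, +):
(1) 0 ∈ H? Yes
(2) Closure: for all a,b ∈ H, (a+b) mod 52 ∈ H? Yes
(3) Inverses: for all a ∈ H, -a mod 52 ∈ H? Yes

Yes, H is a subgroup of ℤ_52


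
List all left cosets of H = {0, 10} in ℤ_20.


H = {0, 10}, |H| = 2
Number of cosets = |G|/|H| = 20/2 = 10
0 + H = {0, 10}
1 + H = {1, 11}
2 + H = {2, 12}
3 + H = {3, 13}
4 + H = {4, 14}
5 + H = {5, 15}
6 + H = {6, 16}
7 + H = {7, 17}
8 + H = {8, 18}
9 + H = {9, 19}

Cosets: 0+H={0,10}; 1+H={1,11}; 2+H={2,12}; 3+H={3,13}; 4+H={4,14}; 5+H={5,15}; 6+H={6,16}; 7+H={7,17}; 8+H={8,18}; 9+H={9,19}


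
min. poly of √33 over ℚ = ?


√33 satisfies x² - 33 = 0, irreducible over ℚ since 33 is squarefree

Minimal polynomial: x² - 33


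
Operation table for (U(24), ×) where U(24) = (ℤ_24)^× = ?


Elements: {1, 5, 7, 11, 13, 17, 19, 23}
Operation: multiplication mod 24
Entry (a, b) = (a × b) mod 24

Cayley table:
   |  1 |  5 |  7 | 11 | 13 | 17 | 19 | 23
 1 |  1 |  5 |  7 | 11 | 13 | 17 | 19 | 23
 5 |  5 |  1 | 11 |  7 | 17 | 13 | 23 | 19
 7 |  7 | 11 |  1 |  5 | 19 | 23 | 13 | 17
11 | 11 |  7 |  5 |  1 | 23 | 19 | 17 | 13
13 | 13 | 17 | 19 | 23 |  1 |  5 |  7 | 11
17 | 17 | 13 | 23 | 19 |  5 |  1 | 11 |  7
19 | 19 | 23 | 13 | 17 |  7 | 11 |  1 |  5
23 | 23 | 19 | 17 | 13 | 11 |  7 |  5 |  1


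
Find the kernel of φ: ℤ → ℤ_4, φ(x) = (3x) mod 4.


Kernel = preimage of identity
ker(φ) = {x ∈ ℤ : 3x ≡ 0 (mod 4)}. gcd(3,4) = 1, so 3x ≡ 0 (mod 4) ⟺ x ≡ 0 (mod 4/1 = 4). Hence ker(φ) = 4ℤ

ker(φ) = 4ℤ


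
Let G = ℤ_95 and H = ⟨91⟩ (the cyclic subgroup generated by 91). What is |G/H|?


|⟨91⟩| = n / gcd(91, 95) = 95 / 1 = 95
H is normal (ℤ_95 is abelian).
|G/H| = |G| / |H| = 95 / 95 = 1

|G/H| = 1


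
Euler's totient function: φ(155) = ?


Factor n: 155 = 5 × 31
φ(n) = n · ∏(1 - 1/p) over distinct primes p | n
φ(155) = 155 · (1 - 1/5) · (1 - 1/31) = 120

φ(155) = 120


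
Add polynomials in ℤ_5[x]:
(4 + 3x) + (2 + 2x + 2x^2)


Add coefficients mod 5:
x^0: 4 + 2 = 1 (mod 5)
x^1: 3 + 2 = 0 (mod 5)
x^2: 0 + 2 = 2 (mod 5)
Result: 1 + 2x^2

f + g = 1 + 2x^2


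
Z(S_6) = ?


Z(G) = {g ∈ G | gx = xg for all x ∈ G}
S_n is non-abelian for n ≥ 3; Z(S_6) is trivial

Z(S_6) = {e}


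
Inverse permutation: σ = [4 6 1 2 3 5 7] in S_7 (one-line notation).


To find σ⁻¹, swap domain and range:
σ(1) = 4 → σ⁻¹(4) = 1
σ(2) = 6 → σ⁻¹(6) = 2
σ(3) = 1 → σ⁻¹(1) = 3
σ(4) = 2 → σ⁻¹(2) = 4
σ(5) = 3 → σ⁻¹(3) = 5
σ(6) = 5 → σ⁻¹(5) = 6
σ(7) = 7 → σ⁻¹(7) = 7

σ⁻¹ = [3 4 5 1 6 2 7]


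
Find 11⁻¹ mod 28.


Use the extended Euclidean algorithm to write 1 = 11·s + 28·t; then s mod 28 is the inverse.
Euclidean algorithm:
  11 = 0·28 + 11
  28 = 2·11 + 6
  11 = 1·6 + 5
  6 = 1·5 + 1
  5 = 5·1 + 0
gcd(11,28) = 1
Back-substitution gives: 11·(-5) + 28·(2) = 1
So 11⁻¹ ≡ -5 ≡ 23 (mod 28)
Check: 11 × 23 = 253 ≡ 1 (mod 28) ✓

11⁻¹ ≡ 23 (mod 28)


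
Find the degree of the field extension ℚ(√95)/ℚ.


√95 has minimal polynomial x² - 95 (irreducible over ℚ since 95 is squarefree)

[ℚ(√95)/ℚ] = 2


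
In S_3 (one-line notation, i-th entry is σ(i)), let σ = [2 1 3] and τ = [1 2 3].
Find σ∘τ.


σ∘τ: apply τ first, then σ
1 →τ 1 →σ 2
2 →τ 2 →σ 1
3 →τ 3 →σ 3

σ∘τ = [2 1 3]


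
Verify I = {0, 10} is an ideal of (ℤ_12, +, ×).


Check ideal conditions for I = {0, 10} in ℤ_12:
(1) I is an additive subgroup? No
(2) For r ∈ ℤ_12 and a ∈ I: r·a ∈ I? No  [counterexample: r=2, a=10, r·a mod 12 = 8 ∉ I]

No, I is not an ideal of ℤ_12


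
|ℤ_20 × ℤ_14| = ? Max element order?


|ℤ_20 × ℤ_14| = 20 × 14 = 280
Max element order = lcm(20,14) = 140
Cyclic? No (gcd=2)

|ℤ_20×ℤ_14| = 280, max element order = 140


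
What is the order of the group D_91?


|D_n| = 2n (n rotations and n reflections)
|D_91| = 2×91 = 182

|D_91| = 182


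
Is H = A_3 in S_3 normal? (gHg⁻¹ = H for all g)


H = A_3 in S_3
A_3 has index 2 in S_3, and every subgroup of index 2 is normal

Yes, normal subgroup


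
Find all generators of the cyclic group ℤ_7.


g generates ℤ_n iff gcd(g,n) = 1
Checking each g ∈ {1,...,6}:
gcd(1,7) = 1
gcd(2,7) = 1
gcd(3,7) = 1
gcd(4,7) = 1
gcd(5,7) = 1
gcd(6,7) = 1
Generators: {1, 2, 3, 4, 5, 6}
Number of generators = φ(7) = 6

Generators of ℤ_7 = {1, 2, 3, 4, 5, 6}


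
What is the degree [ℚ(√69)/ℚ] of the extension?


√69 has minimal polynomial x² - 69 (irreducible over ℚ since 69 is squarefree)

[ℚ(√69)/ℚ] = 2


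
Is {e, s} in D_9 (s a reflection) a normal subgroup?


H = {e, s} in D_9 (s a reflection)
r·s·r⁻¹ = sr⁻² ≠ s for n ≥ 3, so {e, s} is not closed under conjugation

No, not a normal subgroup


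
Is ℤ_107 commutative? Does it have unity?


ℤ_107 is a commutative ring with unity 1; 107 is prime, so ℤ_107 is a field (hence an integral domain)
Commutative: Yes
Integral domain: Yes
Has unity: Yes

ℤ_107: Commutative=Yes, Unity=Yes


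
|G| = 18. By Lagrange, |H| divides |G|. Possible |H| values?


Lagrange's theorem: |H| divides |G|
|G| = 18
Divisors of 18: 1, 2, 3, 6, 9, 18

Possible subgroup orders: {1, 2, 3, 6, 9, 18}


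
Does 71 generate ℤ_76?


g generates ℤ_n iff gcd(g, n) = 1
gcd(71, 76) = 1
Since gcd = 1, 71 is a generator.

Yes, 71 generates ℤ_76


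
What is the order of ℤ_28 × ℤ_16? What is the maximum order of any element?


|ℤ_28 × ℤ_16| = 28 × 16 = 448
Max element order = lcm(28,16) = 112
Cyclic? No (gcd=4)

|ℤ_28×ℤ_16| = 448, max element order = 112


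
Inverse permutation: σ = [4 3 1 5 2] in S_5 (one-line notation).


To find σ⁻¹, swap domain and range:
σ(1) = 4 → σ⁻¹(4) = 1
σ(2) = 3 → σ⁻¹(3) = 2
σ(3) = 1 → σ⁻¹(1) = 3
σ(4) = 5 → σ⁻¹(5) = 4
σ(5) = 2 → σ⁻¹(2) = 5

σ⁻¹ = [3 5 2 1 4]


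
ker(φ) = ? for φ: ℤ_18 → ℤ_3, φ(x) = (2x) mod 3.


Kernel = preimage of identity
ker(φ) = {x ∈ ℤ_18 : 2x ≡ 0 (mod 3)}. Since 3 | 18, φ is well-defined. The kernel is the cyclic subgroup ⟨3⟩ of ℤ_18 (order 6), i.e. {0, 3, 6, 9, 12, 15}

ker(φ) = {0, 3, 6, 9, 12, 15}


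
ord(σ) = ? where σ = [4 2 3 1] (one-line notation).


Cycle decomposition: (1 4)
Cycle lengths: 2
Order = lcm(2) = 2

ord(σ) = 2


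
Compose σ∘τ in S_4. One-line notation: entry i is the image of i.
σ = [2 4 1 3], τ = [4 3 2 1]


σ∘τ: apply τ first, then σ
1 →τ 4 →σ 3
2 →τ 3 →σ 1
3 →τ 2 →σ 4
4 →τ 1 →σ 2

σ∘τ = [3 1 4 2]


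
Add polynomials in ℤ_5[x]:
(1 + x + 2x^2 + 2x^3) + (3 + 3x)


Add coefficients mod 5:
x^0: 1 + 3 = 4 (mod 5)
x^1: 1 + 3 = 4 (mod 5)
x^2: 2 + 0 = 2 (mod 5)
x^3: 2 + 0 = 2 (mod 5)
Result: 4 + 4x + 2x^2 + 2x^3

f + g = 4 + 4x + 2x^2 + 2x^3


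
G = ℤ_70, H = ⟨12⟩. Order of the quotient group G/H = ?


|⟨12⟩| = n / gcd(12, 70) = 70 / 2 = 35
H is normal (ℤ_70 is abelian).
|G/H| = |G| / |H| = 70 / 35 = 2

|G/H| = 2


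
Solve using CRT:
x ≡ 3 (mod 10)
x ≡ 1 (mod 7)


m₁ = 10, m₂ = 7, gcd = 1, so CRT applies. M = m₁·m₂ = 70
Let M₁ = M/m₁ = 7, M₂ = M/m₂ = 10
Find y₁ ≡ M₁⁻¹ (mod m₁): 7⁻¹ ≡ 3 (mod 10)
Find y₂ ≡ M₂⁻¹ (mod m₂): 10⁻¹ ≡ 5 (mod 7)
x = a₁·M₁·y₁ + a₂·M₂·y₂ = 3·7·3 + 1·10·5 = 113
Reduce mod 70: x ≡ 43
Check: 43 mod 10 = 3 ✓, 43 mod 7 = 1 ✓

x ≡ 43 (mod 70)


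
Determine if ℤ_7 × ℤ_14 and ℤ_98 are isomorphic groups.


Comparing ℤ_7 × ℤ_14 and ℤ_98:
gcd(7,14) = 7 ≠ 1. Max element order in ℤ_7×ℤ_14 is lcm(7,14) = 14 < 98, so it has no element of order 98

No, ℤ_7 × ℤ_14 ≇ ℤ_98


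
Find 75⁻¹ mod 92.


Use the extended Euclidean algorithm to write 1 = 75·s + 92·t; then s mod 92 is the inverse.
Euclidean algorithm:
  75 = 0·92 + 75
  92 = 1·75 + 17
  75 = 4·17 + 7
  17 = 2·7 + 3
  7 = 2·3 + 1
  3 = 3·1 + 0
gcd(75,92) = 1
Back-substitution gives: 75·(27) + 92·(-22) = 1
So 75⁻¹ ≡ 27 ≡ 27 (mod 92)
Check: 75 × 27 = 2025 ≡ 1 (mod 92) ✓

75⁻¹ ≡ 27 (mod 92)


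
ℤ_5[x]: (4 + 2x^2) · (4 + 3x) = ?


Expand and collect like terms; reduce coefficients mod 5:
x^0: 4·4 = 16 ≡ 1 (mod 5)
x^1: 4·3 + 0·4 = 12 ≡ 2 (mod 5)
x^2: 0·3 + 2·4 = 8 ≡ 3 (mod 5)
x^3: 2·3 = 6 ≡ 1 (mod 5)
Result: 1 + 2x + 3x^2 + x^3

f · g = 1 + 2x + 3x^2 + x^3


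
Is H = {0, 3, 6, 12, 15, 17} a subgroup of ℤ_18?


Subgroup test for H = {0, 3, 6, 12, 15, 17} in (ℤ_18, +):
(1) 0 ∈ H? Yes
(2) Closure: for all a,b ∈ H, (a+b) mod 18 ∈ H? No  [counterexample: 3 + 6 = 9 ∉ H]
(3) Inverses: for all a ∈ H, -a mod 18 ∈ H? No

No, H is not a subgroup of ℤ_18


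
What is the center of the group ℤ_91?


Z(G) = {g ∈ G | gx = xg for all x ∈ G}
ℤ_91 is abelian, so Z(G) = G

Z(ℤ_91) = ℤ_91


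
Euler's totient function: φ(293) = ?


Factor n: 293 = 293
φ(n) = n · ∏(1 - 1/p) over distinct primes p | n
φ(293) = 293 · (1 - 1/293) = 292

φ(293) = 292


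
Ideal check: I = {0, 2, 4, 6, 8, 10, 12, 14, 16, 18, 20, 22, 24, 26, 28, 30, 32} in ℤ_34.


Check ideal conditions for I = {0, 2, 4, 6, 8, 10, 12, 14, 16, 18, 20, 22, 24, 26, 28, 30, 32} in ℤ_34:
(1) I is an additive subgroup? Yes
(2) For r ∈ ℤ_34 and a ∈ I: r·a ∈ I? Yes

Yes, I is an ideal of ℤ_34
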